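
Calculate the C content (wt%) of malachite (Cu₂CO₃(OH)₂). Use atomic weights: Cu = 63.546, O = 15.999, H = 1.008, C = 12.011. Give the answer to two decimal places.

5.43 wt%

Molar mass of Cu₂CO₃(OH)₂: 2*63.546 + 1*12.011 + 5*15.999 + 2*1.008 = 221.114 g/mol.
Mass of C per formula unit: 1 × 12.011 = 12.011 g.
Weight fraction C = 12.011 / 221.114 = 0.0543.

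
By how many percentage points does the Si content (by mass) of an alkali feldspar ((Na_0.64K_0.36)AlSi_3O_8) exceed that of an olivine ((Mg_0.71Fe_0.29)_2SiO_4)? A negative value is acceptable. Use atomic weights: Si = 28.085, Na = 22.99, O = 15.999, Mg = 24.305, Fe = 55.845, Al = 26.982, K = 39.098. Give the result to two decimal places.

13.77 percentage points

Si in (Na_0.64K_0.36)AlSi_3O_8: molar mass 268.018 g/mol; 3×28.085 = 84.255 g → 31.44 wt%.
Si in (Mg_0.71Fe_0.29)_2SiO_4: molar mass 158.984 g/mol; 1×28.085 = 28.085 g → 17.67 wt%.
Difference = 31.44 − 17.67 = 13.77 percentage points.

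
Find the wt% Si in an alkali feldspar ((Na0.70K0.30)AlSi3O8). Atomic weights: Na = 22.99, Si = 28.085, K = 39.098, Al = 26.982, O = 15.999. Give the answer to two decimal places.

31.55 mass %

Molar mass of (Na0.70K0.30)AlSi3O8: 0.70×22.99 + 0.30×39.098 + 1×26.982 + 3×28.085 + 8×15.999 = 267.051 g/mol.
Mass of Si per formula unit: 3 × 28.085 = 84.255 g.
Weight fraction Si = 84.255 / 267.051 = 0.3155.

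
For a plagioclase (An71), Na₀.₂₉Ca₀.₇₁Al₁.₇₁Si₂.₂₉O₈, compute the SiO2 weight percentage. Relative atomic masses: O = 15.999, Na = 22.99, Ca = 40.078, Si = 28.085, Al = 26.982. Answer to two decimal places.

M(Na₀.₂₉Ca₀.₇₁Al₁.₇₁Si₂.₂₉O₈) = 273.568 g/mol; M(SiO2) = 60.083 g/mol.
Moles SiO2 per formula unit = 2.29 Si ÷ 1 = 2.2900.
SiO2 fraction = (2.2900 × 60.083) / 273.568 = 137.590/273.568 = 0.5029.

50.29 wt%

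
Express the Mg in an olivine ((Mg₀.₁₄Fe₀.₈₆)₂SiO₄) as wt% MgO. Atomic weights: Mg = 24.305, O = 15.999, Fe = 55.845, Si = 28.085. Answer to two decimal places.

5.79 wt%

Formula mass = 194.940 g/mol.
0.28 Mg → 0.2800 mol MgO per formula unit; M(MgO) = 40.304, so MgO mass = 11.285 g.
11.285/194.940 × 100 = 5.79 wt%.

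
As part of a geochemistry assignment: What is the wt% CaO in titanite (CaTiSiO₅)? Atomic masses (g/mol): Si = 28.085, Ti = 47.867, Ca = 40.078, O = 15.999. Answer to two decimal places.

28.61 wt%

Formula mass = 196.025 g/mol.
1 Ca → 1.0000 mol CaO per formula unit; M(CaO) = 56.077, so CaO mass = 56.077 g.
56.077/196.025 × 100 = 28.61 wt%.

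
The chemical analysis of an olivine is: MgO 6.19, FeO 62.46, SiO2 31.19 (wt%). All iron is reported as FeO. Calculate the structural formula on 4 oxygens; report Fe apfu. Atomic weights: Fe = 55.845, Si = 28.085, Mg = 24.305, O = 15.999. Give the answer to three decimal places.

MgO: 6.19/40.304 = 0.15358 mol → 0.15358 mol Mg, 0.15358 mol O.
FeO: 62.46/71.844 = 0.86938 mol → 0.86938 mol Fe, 0.86938 mol O.
SiO2: 31.19/60.083 = 0.51912 mol → 0.51912 mol Si, 1.03824 mol O.
Total oxygen = 2.06120 mol. Normalization factor = 4/2.06120 = 1.94062.
Fe per 4 O = 0.86938 × 1.94062 = 1.687.

1.687 Fe apfu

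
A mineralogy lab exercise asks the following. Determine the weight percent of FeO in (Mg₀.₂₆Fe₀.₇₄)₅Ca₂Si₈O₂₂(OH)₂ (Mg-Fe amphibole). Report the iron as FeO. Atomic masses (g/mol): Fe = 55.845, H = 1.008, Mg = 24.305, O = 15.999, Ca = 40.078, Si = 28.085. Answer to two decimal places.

Formula mass = 929.051 g/mol.
3.70 Fe → 3.7000 mol FeO per formula unit; M(FeO) = 71.844, so FeO mass = 265.823 g.
265.823/929.051 × 100 = 28.61 wt%.

28.61 wt%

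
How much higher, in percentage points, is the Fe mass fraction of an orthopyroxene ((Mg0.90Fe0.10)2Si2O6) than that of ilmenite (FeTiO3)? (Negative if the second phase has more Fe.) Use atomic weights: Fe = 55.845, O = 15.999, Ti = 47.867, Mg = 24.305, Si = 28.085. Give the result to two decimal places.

Fe in (Mg0.90Fe0.10)2Si2O6: molar mass 207.082 g/mol; 0.20×55.845 = 11.169 g → 5.39 wt%.
Fe in FeTiO3: molar mass 151.709 g/mol; 1×55.845 = 55.845 g → 36.81 wt%.
Difference = 5.39 − 36.81 = -31.42 percentage points.

-31.42 percentage points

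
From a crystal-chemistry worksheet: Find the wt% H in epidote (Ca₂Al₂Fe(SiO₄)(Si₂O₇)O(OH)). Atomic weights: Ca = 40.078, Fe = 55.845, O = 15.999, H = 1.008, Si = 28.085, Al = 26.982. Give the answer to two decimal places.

Molar mass of Ca₂Al₂Fe(SiO₄)(Si₂O₇)O(OH): 2*40.078 + 2*26.982 + 1*55.845 + 3*28.085 + 13*15.999 + 1*1.008 = 483.215 g/mol.
Mass of H per formula unit: 1 × 1.008 = 1.008 g.
Weight fraction H = 1.008 / 483.215 = 0.0021.

0.21 wt%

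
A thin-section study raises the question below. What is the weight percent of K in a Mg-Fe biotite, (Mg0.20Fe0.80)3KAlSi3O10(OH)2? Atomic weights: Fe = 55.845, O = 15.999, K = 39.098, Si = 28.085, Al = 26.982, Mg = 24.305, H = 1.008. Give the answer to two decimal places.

Formula mass = 0.60*24.305 + 2.40*55.845 + 1*39.098 + 1*26.982 + 3*28.085 + 12*15.999 + 2*1.008 = 492.950 g/mol, of which 39.098 g is K.
So K makes up 39.098/492.950 = 0.0793 of the mass, i.e. 7.93%.

7.93 weight percent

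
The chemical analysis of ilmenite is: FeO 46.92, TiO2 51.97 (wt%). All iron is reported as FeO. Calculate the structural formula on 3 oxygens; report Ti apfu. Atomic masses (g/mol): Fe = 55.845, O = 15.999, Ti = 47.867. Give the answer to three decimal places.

0.999 Ti apfu

FeO (M=71.844): mol = 0.65308; Fe = 0.65308, O = 0.65308.
TiO2 (M=79.865): mol = 0.65072; Ti = 0.65072, O = 1.30144.
ΣO = 1.95452; factor = 3/ΣO = 1.53490.
Ti apfu = 0.65072 × 1.53490 = 0.999.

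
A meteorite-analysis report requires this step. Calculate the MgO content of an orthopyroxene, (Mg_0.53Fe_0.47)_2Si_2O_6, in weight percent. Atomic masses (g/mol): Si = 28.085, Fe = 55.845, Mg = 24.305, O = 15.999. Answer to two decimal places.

M((Mg_0.53Fe_0.47)_2Si_2O_6) = 230.422 g/mol; M(MgO) = 40.304 g/mol.
Moles MgO per formula unit = 1.06 Mg ÷ 1 = 1.0600.
MgO fraction = (1.0600 × 40.304) / 230.422 = 42.722/230.422 = 0.1854.

18.54 wt%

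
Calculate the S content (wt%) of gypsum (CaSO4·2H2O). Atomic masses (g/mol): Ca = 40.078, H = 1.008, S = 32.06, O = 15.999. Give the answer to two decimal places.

18.62 wt%

Formula mass = 1*40.078 + 1*32.06 + 6*15.999 + 4*1.008 = 172.164 g/mol, of which 32.060 g is S.
So S makes up 32.060/172.164 = 0.1862 of the mass, i.e. 18.62%.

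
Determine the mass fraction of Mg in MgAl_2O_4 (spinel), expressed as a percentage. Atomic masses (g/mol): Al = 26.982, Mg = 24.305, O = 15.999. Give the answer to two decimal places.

17.08 weight percent

Molar mass of MgAl_2O_4: 1·24.305 + 2·26.982 + 4·15.999 = 142.265 g/mol.
Mass of Mg per formula unit: 1 × 24.305 = 24.305 g.
Weight fraction Mg = 24.305 / 142.265 = 0.1708.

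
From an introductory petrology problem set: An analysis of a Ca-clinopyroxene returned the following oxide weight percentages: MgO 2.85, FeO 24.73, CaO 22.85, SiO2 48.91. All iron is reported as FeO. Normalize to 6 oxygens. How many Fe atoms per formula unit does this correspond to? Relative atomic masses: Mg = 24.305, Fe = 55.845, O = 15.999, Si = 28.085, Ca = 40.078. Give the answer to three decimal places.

MgO (M=40.304): mol = 0.07071; Mg = 0.07071, O = 0.07071.
FeO (M=71.844): mol = 0.34422; Fe = 0.34422, O = 0.34422.
CaO (M=56.077): mol = 0.40748; Ca = 0.40748, O = 0.40748.
SiO2 (M=60.083): mol = 0.81404; Si = 0.81404, O = 1.62808.
ΣO = 2.45049; factor = 6/ΣO = 2.44849.
Fe apfu = 0.34422 × 2.44849 = 0.843.

0.843 Fe apfu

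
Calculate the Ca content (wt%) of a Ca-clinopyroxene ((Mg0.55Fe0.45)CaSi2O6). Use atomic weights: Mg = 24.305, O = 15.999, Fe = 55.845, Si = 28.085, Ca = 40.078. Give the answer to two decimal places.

17.37 wt%

M((Mg0.55Fe0.45)CaSi2O6) = 230.740 g/mol.
Ca contributes 1 × 40.078 = 40.078 g per mole.
40.078/230.740 = 0.1737 → 17.37%.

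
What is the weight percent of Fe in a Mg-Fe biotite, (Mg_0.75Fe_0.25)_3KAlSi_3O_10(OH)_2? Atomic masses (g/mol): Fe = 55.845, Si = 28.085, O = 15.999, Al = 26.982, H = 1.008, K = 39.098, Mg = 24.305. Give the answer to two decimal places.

M((Mg_0.75Fe_0.25)_3KAlSi_3O_10(OH)_2) = 440.909 g/mol.
Fe contributes 0.75 × 55.845 = 41.884 g per mole.
41.884/440.909 = 0.0950 → 9.50%.

9.50 mass %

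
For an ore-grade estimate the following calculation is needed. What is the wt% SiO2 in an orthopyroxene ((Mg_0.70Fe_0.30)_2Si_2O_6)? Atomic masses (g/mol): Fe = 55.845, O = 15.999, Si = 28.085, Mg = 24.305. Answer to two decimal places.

54.70 wt%

Formula mass = 219.698 g/mol.
2 Si → 2.0000 mol SiO2 per formula unit; M(SiO2) = 60.083, so SiO2 mass = 120.166 g.
120.166/219.698 × 100 = 54.70 wt%.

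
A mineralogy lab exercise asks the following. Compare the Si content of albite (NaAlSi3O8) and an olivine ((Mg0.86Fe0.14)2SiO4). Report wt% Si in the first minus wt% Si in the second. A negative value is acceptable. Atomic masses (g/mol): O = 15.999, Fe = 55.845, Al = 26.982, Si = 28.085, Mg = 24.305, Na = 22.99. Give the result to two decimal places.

M(NaAlSi3O8) = 262.219 g/mol, so wt% Si = 84.255/262.219 × 100 = 32.13%.
M((Mg0.86Fe0.14)2SiO4) = 149.522 g/mol, so wt% Si = 28.085/149.522 × 100 = 18.78%.
32.13 − 18.78 = 13.35 pp.

13.35 percentage points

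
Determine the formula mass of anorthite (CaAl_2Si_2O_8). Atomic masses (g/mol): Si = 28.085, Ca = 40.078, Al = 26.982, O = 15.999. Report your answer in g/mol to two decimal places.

Ca: 1 × 40.078 = 40.0780
Al: 2 × 26.982 = 53.9640
Si: 2 × 28.085 = 56.1700
O: 8 × 15.999 = 127.9920
Summing the contributions gives the formula mass.

278.20 g/mol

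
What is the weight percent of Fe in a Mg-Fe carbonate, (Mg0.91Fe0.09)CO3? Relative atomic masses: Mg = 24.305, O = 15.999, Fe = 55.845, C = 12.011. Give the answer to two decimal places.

Molar mass of (Mg0.91Fe0.09)CO3: 0.91·24.305 + 0.09·55.845 + 1·12.011 + 3·15.999 = 87.152 g/mol.
Mass of Fe per formula unit: 0.09 × 55.845 = 5.026 g.
Weight fraction Fe = 5.026 / 87.152 = 0.0577.

5.77 weight percent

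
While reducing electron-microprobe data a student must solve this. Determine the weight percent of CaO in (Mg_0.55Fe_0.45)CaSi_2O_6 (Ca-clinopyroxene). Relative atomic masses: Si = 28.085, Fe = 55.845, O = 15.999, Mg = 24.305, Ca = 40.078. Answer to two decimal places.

Molar mass of (Mg_0.55Fe_0.45)CaSi_2O_6 = 0.55*24.305 + 0.45*55.845 + 1*40.078 + 2*28.085 + 6*15.999 = 230.740 g/mol.
Each formula unit contains 1 Ca, equivalent to 1/1 = 1.0000 mol CaO.
M(CaO) = 1×40.078 + 1×15.999 = 56.077 g/mol.
Mass of CaO per formula unit = 1.0000 × 56.077 = 56.077 g.
CaO wt% = 56.077 / 230.740 × 100 = 24.30%.

24.30 wt%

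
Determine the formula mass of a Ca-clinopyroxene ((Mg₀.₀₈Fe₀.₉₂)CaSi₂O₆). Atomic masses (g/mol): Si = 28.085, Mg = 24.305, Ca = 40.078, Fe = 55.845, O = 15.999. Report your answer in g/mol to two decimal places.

245.56 g/mol

M = 0.08*24.305 + 0.92*55.845 + 1*40.078 + 2*28.085 + 6*15.999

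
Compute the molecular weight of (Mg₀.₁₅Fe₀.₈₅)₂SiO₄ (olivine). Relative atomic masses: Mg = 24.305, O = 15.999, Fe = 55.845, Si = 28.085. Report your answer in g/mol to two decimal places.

194.31 g/mol

The formula mass is the sum 0.30(24.305) + 1.70(55.845) + 1(28.085) + 4(15.999).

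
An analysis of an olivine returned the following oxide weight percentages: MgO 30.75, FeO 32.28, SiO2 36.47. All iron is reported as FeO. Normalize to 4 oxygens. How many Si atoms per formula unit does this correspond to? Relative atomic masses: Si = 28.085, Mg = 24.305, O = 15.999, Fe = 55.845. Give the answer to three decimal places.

MgO: 30.75/40.304 = 0.76295 mol → 0.76295 mol Mg, 0.76295 mol O.
FeO: 32.28/71.844 = 0.44931 mol → 0.44931 mol Fe, 0.44931 mol O.
SiO2: 36.47/60.083 = 0.60699 mol → 0.60699 mol Si, 1.21398 mol O.
Total oxygen = 2.42624 mol. Normalization factor = 4/2.42624 = 1.64864.
Si per 4 O = 0.60699 × 1.64864 = 1.001.

1.001 Si apfu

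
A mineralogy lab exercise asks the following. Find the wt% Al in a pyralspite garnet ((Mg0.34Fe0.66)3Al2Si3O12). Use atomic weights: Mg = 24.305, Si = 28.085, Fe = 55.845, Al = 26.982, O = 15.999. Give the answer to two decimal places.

11.59 weight percent

M((Mg0.34Fe0.66)3Al2Si3O12) = 465.571 g/mol.
Al contributes 2 × 26.982 = 53.964 g per mole.
53.964/465.571 = 0.1159 → 11.59%.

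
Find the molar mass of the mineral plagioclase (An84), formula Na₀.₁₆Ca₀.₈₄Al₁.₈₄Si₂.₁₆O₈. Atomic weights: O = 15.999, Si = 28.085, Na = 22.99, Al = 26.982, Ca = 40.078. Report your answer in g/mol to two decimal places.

275.65 g/mol

Na: 0.16 × 22.99 = 3.6784
Ca: 0.84 × 40.078 = 33.6655
Al: 1.84 × 26.982 = 49.6469
Si: 2.16 × 28.085 = 60.6636
O: 8 × 15.999 = 127.9920
Summing the contributions gives the formula mass.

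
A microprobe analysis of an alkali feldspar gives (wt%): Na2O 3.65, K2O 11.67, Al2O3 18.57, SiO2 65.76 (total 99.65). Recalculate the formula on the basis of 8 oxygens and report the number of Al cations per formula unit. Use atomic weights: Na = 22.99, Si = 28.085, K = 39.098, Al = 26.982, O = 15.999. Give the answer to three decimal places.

3.65 wt% Na2O ÷ 61.979 g/mol = 0.05889 mol, giving 0.11778 Na and 0.05889 O.
11.67 wt% K2O ÷ 94.195 g/mol = 0.12389 mol, giving 0.24778 K and 0.12389 O.
18.57 wt% Al2O3 ÷ 101.961 g/mol = 0.18213 mol, giving 0.36426 Al and 0.54639 O.
65.76 wt% SiO2 ÷ 60.083 g/mol = 1.09449 mol, giving 1.09449 Si and 2.18898 O.
Oxygen sums to 2.91815; scaling by 8/2.91815 = 2.74146 puts the formula on 8 O.
Al: 0.36426 × 2.74146 = 0.999 atoms per formula unit.

0.999 Al apfu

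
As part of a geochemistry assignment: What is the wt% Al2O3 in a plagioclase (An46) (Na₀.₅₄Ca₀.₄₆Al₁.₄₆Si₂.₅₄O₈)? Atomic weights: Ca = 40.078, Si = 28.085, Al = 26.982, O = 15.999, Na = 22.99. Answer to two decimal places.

27.61 wt%

Molar mass of Na₀.₅₄Ca₀.₄₆Al₁.₄₆Si₂.₅₄O₈ = 0.54·22.99 + 0.46·40.078 + 1.46·26.982 + 2.54·28.085 + 8·15.999 = 269.572 g/mol.
Each formula unit contains 1.46 Al, equivalent to 1.46/2 = 0.7300 mol Al2O3.
M(Al2O3) = 2×26.982 + 3×15.999 = 101.961 g/mol.
Mass of Al2O3 per formula unit = 0.7300 × 101.961 = 74.432 g.
Al2O3 wt% = 74.432 / 269.572 × 100 = 27.61%.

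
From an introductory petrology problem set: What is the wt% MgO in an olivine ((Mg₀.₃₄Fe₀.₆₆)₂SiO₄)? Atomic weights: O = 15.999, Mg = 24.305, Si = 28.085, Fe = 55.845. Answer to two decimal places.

M((Mg₀.₃₄Fe₀.₆₆)₂SiO₄) = 182.324 g/mol; M(MgO) = 40.304 g/mol.
Moles MgO per formula unit = 0.68 Mg ÷ 1 = 0.6800.
MgO fraction = (0.6800 × 40.304) / 182.324 = 27.407/182.324 = 0.1503.

15.03 wt%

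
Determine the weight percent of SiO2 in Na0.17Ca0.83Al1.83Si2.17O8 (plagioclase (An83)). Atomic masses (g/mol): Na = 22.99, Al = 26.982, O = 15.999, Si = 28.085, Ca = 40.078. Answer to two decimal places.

47.33 wt%

Molar mass of Na0.17Ca0.83Al1.83Si2.17O8 = 0.17*22.99 + 0.83*40.078 + 1.83*26.982 + 2.17*28.085 + 8*15.999 = 275.487 g/mol.
Each formula unit contains 2.17 Si, equivalent to 2.17/1 = 2.1700 mol SiO2.
M(SiO2) = 1×28.085 + 2×15.999 = 60.083 g/mol.
Mass of SiO2 per formula unit = 2.1700 × 60.083 = 130.380 g.
SiO2 wt% = 130.380 / 275.487 × 100 = 47.33%.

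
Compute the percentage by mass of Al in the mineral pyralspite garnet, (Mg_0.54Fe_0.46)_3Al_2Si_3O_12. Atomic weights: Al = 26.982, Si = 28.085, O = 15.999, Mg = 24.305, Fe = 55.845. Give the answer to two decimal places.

Molar mass of (Mg_0.54Fe_0.46)_3Al_2Si_3O_12: 1.62·24.305 + 1.38·55.845 + 2·26.982 + 3·28.085 + 12·15.999 = 446.647 g/mol.
Mass of Al per formula unit: 2 × 26.982 = 53.964 g.
Weight fraction Al = 53.964 / 446.647 = 0.1208.

12.08 mass %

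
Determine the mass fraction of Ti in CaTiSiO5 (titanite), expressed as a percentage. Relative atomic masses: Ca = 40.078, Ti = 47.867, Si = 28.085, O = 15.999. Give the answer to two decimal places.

Molar mass of CaTiSiO5: 1*40.078 + 1*47.867 + 1*28.085 + 5*15.999 = 196.025 g/mol.
Mass of Ti per formula unit: 1 × 47.867 = 47.867 g.
Weight fraction Ti = 47.867 / 196.025 = 0.2442.

24.42 wt%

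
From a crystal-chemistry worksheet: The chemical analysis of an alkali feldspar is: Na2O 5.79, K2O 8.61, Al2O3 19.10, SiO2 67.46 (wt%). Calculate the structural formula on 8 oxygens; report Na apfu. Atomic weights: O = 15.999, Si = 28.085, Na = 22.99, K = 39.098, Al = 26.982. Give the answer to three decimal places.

Na2O: 5.79/61.979 = 0.09342 mol → 0.18684 mol Na, 0.09342 mol O.
K2O: 8.61/94.195 = 0.09141 mol → 0.18282 mol K, 0.09141 mol O.
Al2O3: 19.10/101.961 = 0.18733 mol → 0.37466 mol Al, 0.56199 mol O.
SiO2: 67.46/60.083 = 1.12278 mol → 1.12278 mol Si, 2.24556 mol O.
Total oxygen = 2.99238 mol. Normalization factor = 8/2.99238 = 2.67346.
Na per 8 O = 0.18684 × 2.67346 = 0.500.

0.500 Na apfu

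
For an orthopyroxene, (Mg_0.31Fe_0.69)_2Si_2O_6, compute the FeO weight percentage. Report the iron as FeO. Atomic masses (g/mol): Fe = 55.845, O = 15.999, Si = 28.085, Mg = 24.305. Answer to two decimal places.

40.58 wt%

M((Mg_0.31Fe_0.69)_2Si_2O_6) = 244.299 g/mol; M(FeO) = 71.844 g/mol.
Moles FeO per formula unit = 1.38 Fe ÷ 1 = 1.3800.
FeO fraction = (1.3800 × 71.844) / 244.299 = 99.145/244.299 = 0.4058.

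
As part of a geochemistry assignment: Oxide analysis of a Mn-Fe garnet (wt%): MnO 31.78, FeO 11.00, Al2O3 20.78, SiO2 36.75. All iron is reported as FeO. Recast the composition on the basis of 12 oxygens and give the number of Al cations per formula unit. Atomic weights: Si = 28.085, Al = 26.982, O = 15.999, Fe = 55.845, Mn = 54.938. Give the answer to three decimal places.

2.008 Al apfu

MnO (M=70.937): mol = 0.44800; Mn = 0.44800, O = 0.44800.
FeO (M=71.844): mol = 0.15311; Fe = 0.15311, O = 0.15311.
Al2O3 (M=101.961): mol = 0.20380; Al = 0.40760, O = 0.61140.
SiO2 (M=60.083): mol = 0.61165; Si = 0.61165, O = 1.22330.
ΣO = 2.43581; factor = 12/ΣO = 4.92649.
Al apfu = 0.40760 × 4.92649 = 2.008.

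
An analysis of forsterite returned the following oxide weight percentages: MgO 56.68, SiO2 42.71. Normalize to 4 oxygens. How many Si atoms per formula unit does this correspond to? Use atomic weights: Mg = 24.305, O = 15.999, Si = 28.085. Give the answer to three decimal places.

1.005 Si apfu

MgO: 56.68/40.304 = 1.40631 mol → 1.40631 mol Mg, 1.40631 mol O.
SiO2: 42.71/60.083 = 0.71085 mol → 0.71085 mol Si, 1.42170 mol O.
Total oxygen = 2.82801 mol. Normalization factor = 4/2.82801 = 1.41442.
Si per 4 O = 0.71085 × 1.41442 = 1.005.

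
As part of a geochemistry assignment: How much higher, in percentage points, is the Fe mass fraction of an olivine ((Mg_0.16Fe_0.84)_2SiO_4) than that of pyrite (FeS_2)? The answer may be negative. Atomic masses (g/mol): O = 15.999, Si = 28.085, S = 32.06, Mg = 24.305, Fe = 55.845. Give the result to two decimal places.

M((Mg_0.16Fe_0.84)_2SiO_4) = 193.678 g/mol, so wt% Fe = 93.820/193.678 × 100 = 48.44%.
M(FeS_2) = 119.965 g/mol, so wt% Fe = 55.845/119.965 × 100 = 46.55%.
48.44 − 46.55 = 1.89 pp.

1.89 percentage points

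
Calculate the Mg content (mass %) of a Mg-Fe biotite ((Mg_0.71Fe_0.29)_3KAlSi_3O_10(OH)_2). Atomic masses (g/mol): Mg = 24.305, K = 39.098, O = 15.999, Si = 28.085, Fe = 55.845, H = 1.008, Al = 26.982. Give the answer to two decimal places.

11.64 mass %

M((Mg_0.71Fe_0.29)_3KAlSi_3O_10(OH)_2) = 444.694 g/mol.
Mg contributes 2.13 × 24.305 = 51.770 g per mole.
51.770/444.694 = 0.1164 → 11.64%.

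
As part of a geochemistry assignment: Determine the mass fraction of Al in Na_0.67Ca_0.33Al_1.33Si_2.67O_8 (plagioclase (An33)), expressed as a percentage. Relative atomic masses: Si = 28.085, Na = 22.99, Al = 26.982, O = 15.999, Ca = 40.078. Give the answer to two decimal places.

13.42 weight percent

Molar mass of Na_0.67Ca_0.33Al_1.33Si_2.67O_8: 0.67*22.99 + 0.33*40.078 + 1.33*26.982 + 2.67*28.085 + 8*15.999 = 267.494 g/mol.
Mass of Al per formula unit: 1.33 × 26.982 = 35.886 g.
Weight fraction Al = 35.886 / 267.494 = 0.1342.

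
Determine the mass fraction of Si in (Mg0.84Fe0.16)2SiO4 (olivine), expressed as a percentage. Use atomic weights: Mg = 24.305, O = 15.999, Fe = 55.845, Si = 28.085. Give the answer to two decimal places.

18.63 wt%

Molar mass of (Mg0.84Fe0.16)2SiO4: 1.68*24.305 + 0.32*55.845 + 1*28.085 + 4*15.999 = 150.784 g/mol.
Mass of Si per formula unit: 1 × 28.085 = 28.085 g.
Weight fraction Si = 28.085 / 150.784 = 0.1863.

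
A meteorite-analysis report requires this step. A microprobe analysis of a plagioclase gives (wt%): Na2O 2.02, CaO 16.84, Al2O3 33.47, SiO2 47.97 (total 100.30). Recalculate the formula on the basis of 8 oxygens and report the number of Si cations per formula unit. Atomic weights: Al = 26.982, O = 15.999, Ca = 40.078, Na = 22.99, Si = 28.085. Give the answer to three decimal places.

Na2O: 2.02/61.979 = 0.03259 mol → 0.06518 mol Na, 0.03259 mol O.
CaO: 16.84/56.077 = 0.30030 mol → 0.30030 mol Ca, 0.30030 mol O.
Al2O3: 33.47/101.961 = 0.32826 mol → 0.65652 mol Al, 0.98478 mol O.
SiO2: 47.97/60.083 = 0.79840 mol → 0.79840 mol Si, 1.59680 mol O.
Total oxygen = 2.91447 mol. Normalization factor = 8/2.91447 = 2.74492.
Si per 8 O = 0.79840 × 2.74492 = 2.192.

2.192 Si apfu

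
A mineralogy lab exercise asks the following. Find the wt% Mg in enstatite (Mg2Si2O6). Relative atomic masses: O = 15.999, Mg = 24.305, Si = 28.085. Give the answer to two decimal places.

24.21 wt%

Formula mass = 2·24.305 + 2·28.085 + 6·15.999 = 200.774 g/mol, of which 48.610 g is Mg.
So Mg makes up 48.610/200.774 = 0.2421 of the mass, i.e. 24.21%.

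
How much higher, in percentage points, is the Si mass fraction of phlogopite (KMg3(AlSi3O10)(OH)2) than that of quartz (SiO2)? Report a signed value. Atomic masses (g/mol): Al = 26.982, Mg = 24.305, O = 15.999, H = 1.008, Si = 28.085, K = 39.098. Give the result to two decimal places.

Si in KMg3(AlSi3O10)(OH)2: molar mass 417.254 g/mol; 3×28.085 = 84.255 g → 20.19 wt%.
Si in SiO2: molar mass 60.083 g/mol; 1×28.085 = 28.085 g → 46.74 wt%.
Difference = 20.19 − 46.74 = -26.55 percentage points.

-26.55 percentage points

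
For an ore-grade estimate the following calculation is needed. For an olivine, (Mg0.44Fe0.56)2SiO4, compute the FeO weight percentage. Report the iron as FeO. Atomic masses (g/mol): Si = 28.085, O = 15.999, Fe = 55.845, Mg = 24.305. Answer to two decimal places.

45.71 wt%

M((Mg0.44Fe0.56)2SiO4) = 176.016 g/mol; M(FeO) = 71.844 g/mol.
Moles FeO per formula unit = 1.12 Fe ÷ 1 = 1.1200.
FeO fraction = (1.1200 × 71.844) / 176.016 = 80.465/176.016 = 0.4571.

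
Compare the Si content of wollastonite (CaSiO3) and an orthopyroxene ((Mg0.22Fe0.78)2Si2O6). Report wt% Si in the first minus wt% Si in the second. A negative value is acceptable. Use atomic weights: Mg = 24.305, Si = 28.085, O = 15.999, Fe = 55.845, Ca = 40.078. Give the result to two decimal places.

1.71 percentage points

M(CaSiO3) = 116.160 g/mol, so wt% Si = 28.085/116.160 × 100 = 24.18%.
M((Mg0.22Fe0.78)2Si2O6) = 249.976 g/mol, so wt% Si = 56.170/249.976 × 100 = 22.47%.
24.18 − 22.47 = 1.71 pp.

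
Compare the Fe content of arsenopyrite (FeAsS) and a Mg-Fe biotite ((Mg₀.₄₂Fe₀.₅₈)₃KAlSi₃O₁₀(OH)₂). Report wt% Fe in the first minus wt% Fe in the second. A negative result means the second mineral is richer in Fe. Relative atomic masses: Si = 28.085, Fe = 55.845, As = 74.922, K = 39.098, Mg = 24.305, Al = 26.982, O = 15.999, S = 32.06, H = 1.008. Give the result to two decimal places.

13.72 percentage points

First mineral: 55.845 g Fe in 162.827 g formula = 34.30 wt% Fe.
Second mineral: 97.170 g Fe in 472.134 g formula = 20.58 wt% Fe.
34.30% − 20.58% gives a difference of 13.72 percentage points.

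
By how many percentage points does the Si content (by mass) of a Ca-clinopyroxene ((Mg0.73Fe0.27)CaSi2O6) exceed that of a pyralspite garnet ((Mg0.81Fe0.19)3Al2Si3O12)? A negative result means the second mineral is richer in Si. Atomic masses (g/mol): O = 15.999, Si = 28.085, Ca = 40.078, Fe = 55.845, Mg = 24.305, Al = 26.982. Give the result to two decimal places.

4.95 percentage points

Si in (Mg0.73Fe0.27)CaSi2O6: molar mass 225.063 g/mol; 2×28.085 = 56.170 g → 24.96 wt%.
Si in (Mg0.81Fe0.19)3Al2Si3O12: molar mass 421.100 g/mol; 3×28.085 = 84.255 g → 20.01 wt%.
Difference = 24.96 − 20.01 = 4.95 percentage points.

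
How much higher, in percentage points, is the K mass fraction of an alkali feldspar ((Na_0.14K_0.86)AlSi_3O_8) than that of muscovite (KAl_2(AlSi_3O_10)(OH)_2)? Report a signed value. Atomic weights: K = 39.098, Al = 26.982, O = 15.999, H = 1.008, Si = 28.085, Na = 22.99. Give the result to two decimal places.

2.36 percentage points

First mineral: 33.624 g K in 276.072 g formula = 12.18 wt% K.
Second mineral: 39.098 g K in 398.303 g formula = 9.82 wt% K.
12.18% − 9.82% gives a difference of 2.36 percentage points.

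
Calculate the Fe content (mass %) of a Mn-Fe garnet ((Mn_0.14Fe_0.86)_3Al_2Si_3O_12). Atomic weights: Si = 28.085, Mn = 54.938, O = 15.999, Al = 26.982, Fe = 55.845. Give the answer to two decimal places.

M((Mn_0.14Fe_0.86)_3Al_2Si_3O_12) = 497.361 g/mol.
Fe contributes 2.58 × 55.845 = 144.080 g per mole.
144.080/497.361 = 0.2897 → 28.97%.

28.97 mass %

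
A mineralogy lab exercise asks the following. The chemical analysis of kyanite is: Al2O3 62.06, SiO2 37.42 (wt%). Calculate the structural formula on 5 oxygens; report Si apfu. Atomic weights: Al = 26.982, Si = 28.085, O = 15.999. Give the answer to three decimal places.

Al2O3: 62.06/101.961 = 0.60866 mol → 1.21732 mol Al, 1.82598 mol O.
SiO2: 37.42/60.083 = 0.62281 mol → 0.62281 mol Si, 1.24562 mol O.
Total oxygen = 3.07160 mol. Normalization factor = 5/3.07160 = 1.62782.
Si per 5 O = 0.62281 × 1.62782 = 1.014.

1.014 Si apfu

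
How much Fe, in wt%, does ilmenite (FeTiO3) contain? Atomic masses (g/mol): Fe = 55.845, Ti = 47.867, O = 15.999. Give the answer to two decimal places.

36.81 wt%

Molar mass of FeTiO3: 1*55.845 + 1*47.867 + 3*15.999 = 151.709 g/mol.
Mass of Fe per formula unit: 1 × 55.845 = 55.845 g.
Weight fraction Fe = 55.845 / 151.709 = 0.3681.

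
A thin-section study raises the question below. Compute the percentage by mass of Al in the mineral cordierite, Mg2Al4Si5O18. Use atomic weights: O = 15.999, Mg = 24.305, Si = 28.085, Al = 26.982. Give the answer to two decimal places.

18.45 wt%

Molar mass of Mg2Al4Si5O18: 2*24.305 + 4*26.982 + 5*28.085 + 18*15.999 = 584.945 g/mol.
Mass of Al per formula unit: 4 × 26.982 = 107.928 g.
Weight fraction Al = 107.928 / 584.945 = 0.1845.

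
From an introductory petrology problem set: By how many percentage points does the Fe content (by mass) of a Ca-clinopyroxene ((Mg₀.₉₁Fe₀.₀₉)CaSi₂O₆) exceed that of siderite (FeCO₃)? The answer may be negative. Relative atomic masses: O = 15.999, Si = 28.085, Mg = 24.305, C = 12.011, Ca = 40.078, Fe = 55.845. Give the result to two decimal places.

M((Mg₀.₉₁Fe₀.₀₉)CaSi₂O₆) = 219.386 g/mol, so wt% Fe = 5.026/219.386 × 100 = 2.29%.
M(FeCO₃) = 115.853 g/mol, so wt% Fe = 55.845/115.853 × 100 = 48.20%.
2.29 − 48.20 = -45.91 pp.

-45.91 percentage points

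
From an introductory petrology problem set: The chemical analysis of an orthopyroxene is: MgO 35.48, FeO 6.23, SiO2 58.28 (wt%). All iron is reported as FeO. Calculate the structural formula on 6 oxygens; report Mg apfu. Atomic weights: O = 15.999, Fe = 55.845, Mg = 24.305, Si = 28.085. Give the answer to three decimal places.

1.817 Mg apfu

35.48 wt% MgO ÷ 40.304 g/mol = 0.88031 mol, giving 0.88031 Mg and 0.88031 O.
6.23 wt% FeO ÷ 71.844 g/mol = 0.08672 mol, giving 0.08672 Fe and 0.08672 O.
58.28 wt% SiO2 ÷ 60.083 g/mol = 0.96999 mol, giving 0.96999 Si and 1.93998 O.
Oxygen sums to 2.90701; scaling by 6/2.90701 = 2.06398 puts the formula on 6 O.
Mg: 0.88031 × 2.06398 = 1.817 atoms per formula unit.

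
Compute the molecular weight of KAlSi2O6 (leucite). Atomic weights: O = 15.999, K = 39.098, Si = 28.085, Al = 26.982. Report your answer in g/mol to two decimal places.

218.24 g/mol

K: 1 × 39.098 = 39.0980
Al: 1 × 26.982 = 26.9820
Si: 2 × 28.085 = 56.1700
O: 6 × 15.999 = 95.9940
Summing the contributions gives the formula mass.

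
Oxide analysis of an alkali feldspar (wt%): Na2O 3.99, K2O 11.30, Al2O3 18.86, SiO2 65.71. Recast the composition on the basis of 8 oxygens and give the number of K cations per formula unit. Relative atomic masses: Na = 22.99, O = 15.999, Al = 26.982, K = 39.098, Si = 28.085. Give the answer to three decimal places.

Na2O: 3.99/61.979 = 0.06438 mol → 0.12876 mol Na, 0.06438 mol O.
K2O: 11.30/94.195 = 0.11996 mol → 0.23992 mol K, 0.11996 mol O.
Al2O3: 18.86/101.961 = 0.18497 mol → 0.36994 mol Al, 0.55491 mol O.
SiO2: 65.71/60.083 = 1.09365 mol → 1.09365 mol Si, 2.18730 mol O.
Total oxygen = 2.92655 mol. Normalization factor = 8/2.92655 = 2.73359.
K per 8 O = 0.23992 × 2.73359 = 0.656.

0.656 K apfu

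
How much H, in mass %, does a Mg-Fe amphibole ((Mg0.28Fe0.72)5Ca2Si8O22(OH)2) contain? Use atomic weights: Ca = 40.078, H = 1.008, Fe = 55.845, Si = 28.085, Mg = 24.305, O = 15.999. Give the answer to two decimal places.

M((Mg0.28Fe0.72)5Ca2Si8O22(OH)2) = 925.897 g/mol.
H contributes 2 × 1.008 = 2.016 g per mole.
2.016/925.897 = 0.0022 → 0.22%.

0.22 mass %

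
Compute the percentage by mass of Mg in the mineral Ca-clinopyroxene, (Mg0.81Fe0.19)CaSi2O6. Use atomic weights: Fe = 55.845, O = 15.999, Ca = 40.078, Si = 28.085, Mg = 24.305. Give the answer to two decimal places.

Molar mass of (Mg0.81Fe0.19)CaSi2O6: 0.81×24.305 + 0.19×55.845 + 1×40.078 + 2×28.085 + 6×15.999 = 222.540 g/mol.
Mass of Mg per formula unit: 0.81 × 24.305 = 19.687 g.
Weight fraction Mg = 19.687 / 222.540 = 0.0885.

8.85 weight percent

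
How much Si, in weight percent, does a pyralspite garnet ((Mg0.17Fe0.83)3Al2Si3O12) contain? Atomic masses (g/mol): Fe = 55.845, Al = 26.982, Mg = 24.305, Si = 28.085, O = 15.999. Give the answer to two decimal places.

17.49 weight percent

Formula mass = 0.51×24.305 + 2.49×55.845 + 2×26.982 + 3×28.085 + 12×15.999 = 481.657 g/mol, of which 84.255 g is Si.
So Si makes up 84.255/481.657 = 0.1749 of the mass, i.e. 17.49%.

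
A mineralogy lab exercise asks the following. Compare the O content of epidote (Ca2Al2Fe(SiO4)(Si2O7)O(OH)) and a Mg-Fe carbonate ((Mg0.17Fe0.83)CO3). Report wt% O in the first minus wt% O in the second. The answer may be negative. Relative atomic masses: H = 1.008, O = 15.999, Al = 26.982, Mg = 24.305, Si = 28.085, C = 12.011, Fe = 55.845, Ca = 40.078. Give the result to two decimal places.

M(Ca2Al2Fe(SiO4)(Si2O7)O(OH)) = 483.215 g/mol, so wt% O = 207.987/483.215 × 100 = 43.04%.
M((Mg0.17Fe0.83)CO3) = 110.491 g/mol, so wt% O = 47.997/110.491 × 100 = 43.44%.
43.04 − 43.44 = -0.40 pp.

-0.40 percentage points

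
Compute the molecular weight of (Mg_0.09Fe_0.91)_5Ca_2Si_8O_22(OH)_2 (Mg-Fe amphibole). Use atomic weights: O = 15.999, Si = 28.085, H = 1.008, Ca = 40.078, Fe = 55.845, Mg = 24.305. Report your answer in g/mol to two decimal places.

955.86 g/mol

The formula mass is the sum 0.45·24.305 + 4.55·55.845 + 2·40.078 + 8·28.085 + 24·15.999 + 2·1.008.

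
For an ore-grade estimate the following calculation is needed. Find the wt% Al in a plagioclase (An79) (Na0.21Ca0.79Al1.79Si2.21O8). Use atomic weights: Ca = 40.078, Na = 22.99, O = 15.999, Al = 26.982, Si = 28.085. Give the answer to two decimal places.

M(Na0.21Ca0.79Al1.79Si2.21O8) = 274.847 g/mol.
Al contributes 1.79 × 26.982 = 48.298 g per mole.
48.298/274.847 = 0.1757 → 17.57%.

17.57 wt%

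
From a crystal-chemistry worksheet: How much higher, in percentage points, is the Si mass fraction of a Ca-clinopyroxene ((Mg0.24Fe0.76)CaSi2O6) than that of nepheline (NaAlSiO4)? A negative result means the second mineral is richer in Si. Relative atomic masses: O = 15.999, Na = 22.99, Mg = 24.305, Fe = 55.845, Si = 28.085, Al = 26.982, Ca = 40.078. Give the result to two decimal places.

First mineral: 56.170 g Si in 240.517 g formula = 23.35 wt% Si.
Second mineral: 28.085 g Si in 142.053 g formula = 19.77 wt% Si.
23.35% − 19.77% gives a difference of 3.58 percentage points.

3.58 percentage points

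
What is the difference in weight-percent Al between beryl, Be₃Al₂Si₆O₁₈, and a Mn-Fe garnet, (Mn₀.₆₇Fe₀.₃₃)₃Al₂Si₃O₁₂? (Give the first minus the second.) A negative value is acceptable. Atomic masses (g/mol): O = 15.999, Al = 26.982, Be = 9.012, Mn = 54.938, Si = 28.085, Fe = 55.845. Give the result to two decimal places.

First mineral: 53.964 g Al in 537.492 g formula = 10.04 wt% Al.
Second mineral: 53.964 g Al in 495.919 g formula = 10.88 wt% Al.
10.04% − 10.88% gives a difference of -0.84 percentage points.

-0.84 percentage points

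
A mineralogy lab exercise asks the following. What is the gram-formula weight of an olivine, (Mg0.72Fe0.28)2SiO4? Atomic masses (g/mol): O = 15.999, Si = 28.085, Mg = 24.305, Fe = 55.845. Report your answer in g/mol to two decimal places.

The formula mass is the sum 1.44*24.305 + 0.56*55.845 + 1*28.085 + 4*15.999.

158.35 g/mol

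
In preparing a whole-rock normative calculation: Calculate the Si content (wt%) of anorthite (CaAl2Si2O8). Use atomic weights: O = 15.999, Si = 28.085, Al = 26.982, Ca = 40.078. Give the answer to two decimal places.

20.19 wt%

Formula mass = 1·40.078 + 2·26.982 + 2·28.085 + 8·15.999 = 278.204 g/mol, of which 56.170 g is Si.
So Si makes up 56.170/278.204 = 0.2019 of the mass, i.e. 20.19%.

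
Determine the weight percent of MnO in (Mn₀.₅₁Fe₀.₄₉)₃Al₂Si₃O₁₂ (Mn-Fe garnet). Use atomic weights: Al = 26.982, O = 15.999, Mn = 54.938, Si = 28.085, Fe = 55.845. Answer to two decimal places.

21.87 wt%

M((Mn₀.₅₁Fe₀.₄₉)₃Al₂Si₃O₁₂) = 496.354 g/mol; M(MnO) = 70.937 g/mol.
Moles MnO per formula unit = 1.53 Mn ÷ 1 = 1.5300.
MnO fraction = (1.5300 × 70.937) / 496.354 = 108.534/496.354 = 0.2187.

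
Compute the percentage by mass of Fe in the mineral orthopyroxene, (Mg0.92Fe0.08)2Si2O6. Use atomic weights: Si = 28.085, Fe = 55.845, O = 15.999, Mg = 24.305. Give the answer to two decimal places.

Molar mass of (Mg0.92Fe0.08)2Si2O6: 1.84×24.305 + 0.16×55.845 + 2×28.085 + 6×15.999 = 205.820 g/mol.
Mass of Fe per formula unit: 0.16 × 55.845 = 8.935 g.
Weight fraction Fe = 8.935 / 205.820 = 0.0434.

4.34 weight percent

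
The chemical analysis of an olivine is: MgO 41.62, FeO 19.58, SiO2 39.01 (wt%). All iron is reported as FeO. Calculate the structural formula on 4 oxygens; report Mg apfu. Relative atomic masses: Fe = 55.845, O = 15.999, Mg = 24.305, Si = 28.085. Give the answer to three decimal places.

1.586 Mg apfu

41.62 wt% MgO ÷ 40.304 g/mol = 1.03265 mol, giving 1.03265 Mg and 1.03265 O.
19.58 wt% FeO ÷ 71.844 g/mol = 0.27253 mol, giving 0.27253 Fe and 0.27253 O.
39.01 wt% SiO2 ÷ 60.083 g/mol = 0.64927 mol, giving 0.64927 Si and 1.29854 O.
Oxygen sums to 2.60372; scaling by 4/2.60372 = 1.53626 puts the formula on 4 O.
Mg: 1.03265 × 1.53626 = 1.586 atoms per formula unit.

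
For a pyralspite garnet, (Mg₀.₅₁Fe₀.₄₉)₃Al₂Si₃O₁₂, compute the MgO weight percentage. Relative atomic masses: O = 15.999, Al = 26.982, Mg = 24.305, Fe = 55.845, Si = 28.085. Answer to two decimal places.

13.72 wt%

Molar mass of (Mg₀.₅₁Fe₀.₄₉)₃Al₂Si₃O₁₂ = 1.53·24.305 + 1.47·55.845 + 2·26.982 + 3·28.085 + 12·15.999 = 449.486 g/mol.
Each formula unit contains 1.53 Mg, equivalent to 1.53/1 = 1.5300 mol MgO.
M(MgO) = 1×24.305 + 1×15.999 = 40.304 g/mol.
Mass of MgO per formula unit = 1.5300 × 40.304 = 61.665 g.
MgO wt% = 61.665 / 449.486 × 100 = 13.72%.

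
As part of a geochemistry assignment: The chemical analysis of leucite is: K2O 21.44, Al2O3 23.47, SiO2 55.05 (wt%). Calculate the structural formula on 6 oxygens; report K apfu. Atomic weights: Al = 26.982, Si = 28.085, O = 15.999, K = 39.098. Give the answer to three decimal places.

0.993 K apfu

K2O (M=94.195): mol = 0.22761; K = 0.45522, O = 0.22761.
Al2O3 (M=101.961): mol = 0.23019; Al = 0.46038, O = 0.69057.
SiO2 (M=60.083): mol = 0.91623; Si = 0.91623, O = 1.83246.
ΣO = 2.75064; factor = 6/ΣO = 2.18131.
K apfu = 0.45522 × 2.18131 = 0.993.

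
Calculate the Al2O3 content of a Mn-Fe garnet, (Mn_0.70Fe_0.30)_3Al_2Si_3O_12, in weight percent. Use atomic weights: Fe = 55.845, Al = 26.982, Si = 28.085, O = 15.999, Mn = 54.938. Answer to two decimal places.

20.56 wt%

Formula mass = 495.837 g/mol.
2 Al → 1.0000 mol Al2O3 per formula unit; M(Al2O3) = 101.961, so Al2O3 mass = 101.961 g.
101.961/495.837 × 100 = 20.56 wt%.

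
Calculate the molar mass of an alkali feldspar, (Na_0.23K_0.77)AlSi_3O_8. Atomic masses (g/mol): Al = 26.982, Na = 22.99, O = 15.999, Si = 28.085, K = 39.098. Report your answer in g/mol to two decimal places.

M = 0.23(22.99) + 0.77(39.098) + 1(26.982) + 3(28.085) + 8(15.999)

274.62 g/mol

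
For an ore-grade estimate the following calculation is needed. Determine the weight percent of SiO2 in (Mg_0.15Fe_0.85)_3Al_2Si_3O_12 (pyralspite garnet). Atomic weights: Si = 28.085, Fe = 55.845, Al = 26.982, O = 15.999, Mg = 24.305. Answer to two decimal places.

37.28 wt%

Formula mass = 483.549 g/mol.
3 Si → 3.0000 mol SiO2 per formula unit; M(SiO2) = 60.083, so SiO2 mass = 180.249 g.
180.249/483.549 × 100 = 37.28 wt%.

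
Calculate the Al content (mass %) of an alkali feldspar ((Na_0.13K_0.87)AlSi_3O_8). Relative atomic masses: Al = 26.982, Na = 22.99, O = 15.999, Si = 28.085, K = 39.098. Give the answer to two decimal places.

M((Na_0.13K_0.87)AlSi_3O_8) = 276.233 g/mol.
Al contributes 1 × 26.982 = 26.982 g per mole.
26.982/276.233 = 0.0977 → 9.77%.

9.77 mass %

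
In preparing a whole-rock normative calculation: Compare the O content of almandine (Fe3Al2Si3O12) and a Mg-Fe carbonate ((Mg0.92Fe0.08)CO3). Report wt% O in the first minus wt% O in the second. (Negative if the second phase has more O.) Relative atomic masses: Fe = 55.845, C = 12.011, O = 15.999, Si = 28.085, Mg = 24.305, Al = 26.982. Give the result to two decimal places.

-16.70 percentage points

First mineral: 191.988 g O in 497.742 g formula = 38.57 wt% O.
Second mineral: 47.997 g O in 86.836 g formula = 55.27 wt% O.
38.57% − 55.27% gives a difference of -16.70 percentage points.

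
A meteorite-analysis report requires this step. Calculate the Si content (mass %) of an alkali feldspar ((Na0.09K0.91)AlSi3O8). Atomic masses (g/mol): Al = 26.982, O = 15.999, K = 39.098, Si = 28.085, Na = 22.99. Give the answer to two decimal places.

30.43 mass %

M((Na0.09K0.91)AlSi3O8) = 276.877 g/mol.
Si contributes 3 × 28.085 = 84.255 g per mole.
84.255/276.877 = 0.3043 → 30.43%.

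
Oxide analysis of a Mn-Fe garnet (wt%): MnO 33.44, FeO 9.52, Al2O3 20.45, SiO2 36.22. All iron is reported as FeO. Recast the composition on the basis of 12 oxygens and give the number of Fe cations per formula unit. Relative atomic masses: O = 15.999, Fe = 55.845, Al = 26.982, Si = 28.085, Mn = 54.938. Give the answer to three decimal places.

MnO (M=70.937): mol = 0.47140; Mn = 0.47140, O = 0.47140.
FeO (M=71.844): mol = 0.13251; Fe = 0.13251, O = 0.13251.
Al2O3 (M=101.961): mol = 0.20057; Al = 0.40114, O = 0.60171.
SiO2 (M=60.083): mol = 0.60283; Si = 0.60283, O = 1.20566.
ΣO = 2.41128; factor = 12/ΣO = 4.97661.
Fe apfu = 0.13251 × 4.97661 = 0.659.

0.659 Fe apfu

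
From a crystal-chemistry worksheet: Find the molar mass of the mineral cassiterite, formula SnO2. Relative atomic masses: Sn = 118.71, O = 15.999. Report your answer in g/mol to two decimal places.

150.71 g/mol

Sn: 1 × 118.71 = 118.7100
O: 2 × 15.999 = 31.9980
Summing the contributions gives the formula mass.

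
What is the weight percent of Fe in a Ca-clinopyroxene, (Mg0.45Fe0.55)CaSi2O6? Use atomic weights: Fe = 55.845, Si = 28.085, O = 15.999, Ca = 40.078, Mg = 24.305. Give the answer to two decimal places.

Formula mass = 0.45×24.305 + 0.55×55.845 + 1×40.078 + 2×28.085 + 6×15.999 = 233.894 g/mol, of which 30.715 g is Fe.
So Fe makes up 30.715/233.894 = 0.1313 of the mass, i.e. 13.13%.

13.13 mass %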